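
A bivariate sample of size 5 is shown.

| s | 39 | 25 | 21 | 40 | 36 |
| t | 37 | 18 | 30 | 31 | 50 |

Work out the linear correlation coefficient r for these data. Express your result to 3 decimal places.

n = 5, Σs = 161, Σt = 166, Σs² = 5483, Σt² = 6054, Σst = 5563
nΣst − ΣsΣt = 27815 − 26726 = 1089
nΣs² − (Σs)² = 27415 − 25921 = 1494; nΣt² − (Σt)² = 30270 − 27556 = 2714
r = 1089 / √(1494 × 2714) = 1089 / 2013.6325 ≈ 0.541

0.541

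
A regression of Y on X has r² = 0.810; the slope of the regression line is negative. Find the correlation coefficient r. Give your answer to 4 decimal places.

-0.9000

|r| = √0.810 = 0.9000
The association is negative, so r = −0.9000.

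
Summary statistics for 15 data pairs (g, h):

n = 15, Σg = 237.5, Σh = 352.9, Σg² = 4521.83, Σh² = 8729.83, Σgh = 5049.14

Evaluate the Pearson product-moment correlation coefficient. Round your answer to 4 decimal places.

r = (nΣgh − ΣgΣh) / √[(nΣg² − (Σg)²)(nΣh² − (Σh)²)]
Numerator: 15×5049.14 − 237.5×352.9 = -8076.65
Denominator: √[(67827.45 − 56406.25)(130947.45 − 124538.41)] = √[11421.2 × 6409.04] = 8555.6372
r = -8076.65 / 8555.6372 ≈ -0.9440

-0.9440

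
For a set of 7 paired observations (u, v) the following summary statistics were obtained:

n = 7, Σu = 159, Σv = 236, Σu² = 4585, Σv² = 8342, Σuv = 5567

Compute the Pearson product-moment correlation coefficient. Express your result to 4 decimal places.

0.3370

r = (nΣuv − ΣuΣv) / √[(nΣu² − (Σu)²)(nΣv² − (Σv)²)]
Numerator: 7×5567 − 159×236 = 1445
Denominator: √[(32095 − 25281)(58394 − 55696)] = √[6814 × 2698] = 4287.6768
r = 1445 / 4287.6768 ≈ 0.3370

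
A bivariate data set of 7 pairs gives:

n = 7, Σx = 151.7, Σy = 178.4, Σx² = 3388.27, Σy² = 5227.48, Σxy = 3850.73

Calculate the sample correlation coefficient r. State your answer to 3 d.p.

r = (nΣxy − ΣxΣy) / √[(nΣx² − (Σx)²)(nΣy² − (Σy)²)]
Numerator: 7×3850.73 − 151.7×178.4 = -108.17
Denominator: √[(23717.89 − 23012.89)(36592.36 − 31826.56)] = √[705 × 4765.8] = 1833.0000
r = -108.17 / 1833.0000 ≈ -0.059

-0.059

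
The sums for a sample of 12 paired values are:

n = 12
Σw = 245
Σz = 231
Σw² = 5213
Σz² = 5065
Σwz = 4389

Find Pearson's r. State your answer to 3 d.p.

r = (nΣwz − ΣwΣz) / √[(nΣw² − (Σw)²)(nΣz² − (Σz)²)]
Numerator: 12×4389 − 245×231 = -3927
Denominator: √[(62556 − 60025)(60780 − 53361)] = √[2531 × 7419] = 4333.3000
r = -3927 / 4333.3000 ≈ -0.906

-0.906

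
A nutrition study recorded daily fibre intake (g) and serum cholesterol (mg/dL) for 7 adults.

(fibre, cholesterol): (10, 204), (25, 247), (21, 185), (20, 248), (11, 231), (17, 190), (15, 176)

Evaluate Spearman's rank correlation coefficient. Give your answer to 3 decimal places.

Rank fibre: 1, 7, 6, 5, 2, 4, 3
Rank cholesterol: 4, 6, 2, 7, 5, 3, 1
d = rank(fibre) − rank(cholesterol): -3, 1, 4, -2, -3, 1, 2; Σd² = 44
ρ = 1 − 6Σd² / [n(n²−1)] = 1 − 6×44 / (7×48) = 1 − 264/336 ≈ 0.214

0.214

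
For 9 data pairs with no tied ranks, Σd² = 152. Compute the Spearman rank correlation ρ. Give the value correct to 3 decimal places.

-0.267

ρ = 1 − 6Σd² / [n(n²−1)] = 1 − 6×152 / (9×80)
  = 1 − 912/720 = 1 − 1.2667 ≈ -0.267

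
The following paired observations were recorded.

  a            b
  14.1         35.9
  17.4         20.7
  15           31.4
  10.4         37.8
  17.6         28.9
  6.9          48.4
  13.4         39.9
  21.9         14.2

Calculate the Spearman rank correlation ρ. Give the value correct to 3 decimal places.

-0.952

Rank a: 4, 6, 5, 2, 7, 1, 3, 8
Rank b: 5, 2, 4, 6, 3, 8, 7, 1
d = rank(a) − rank(b): -1, 4, 1, -4, 4, -7, -4, 7; Σd² = 164
ρ = 1 − 6Σd² / [n(n²−1)] = 1 − 6×164 / (8×63) = 1 − 984/504 ≈ -0.952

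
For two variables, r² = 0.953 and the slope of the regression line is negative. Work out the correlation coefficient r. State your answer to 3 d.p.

|r| = √0.953 = 0.976
The association is negative, so r = −0.976.

-0.976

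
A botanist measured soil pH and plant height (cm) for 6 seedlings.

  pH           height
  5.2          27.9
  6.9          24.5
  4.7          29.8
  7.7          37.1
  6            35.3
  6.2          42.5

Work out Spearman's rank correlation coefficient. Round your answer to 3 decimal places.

0.257

Rank pH: 2, 5, 1, 6, 3, 4
Rank height: 2, 1, 3, 5, 4, 6
d = rank(pH) − rank(height): 0, 4, -2, 1, -1, -2; Σd² = 26
ρ = 1 − 6Σd² / [n(n²−1)] = 1 − 6×26 / (6×35) = 1 − 156/210 ≈ 0.257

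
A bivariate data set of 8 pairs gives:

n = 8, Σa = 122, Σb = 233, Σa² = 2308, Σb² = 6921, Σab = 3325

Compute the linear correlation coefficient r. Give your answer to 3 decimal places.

-0.929

r = (nΣab − ΣaΣb) / √[(nΣa² − (Σa)²)(nΣb² − (Σb)²)]
Numerator: 8×3325 − 122×233 = -1826
Denominator: √[(18464 − 14884)(55368 − 54289)] = √[3580 × 1079] = 1965.4058
r = -1826 / 1965.4058 ≈ -0.929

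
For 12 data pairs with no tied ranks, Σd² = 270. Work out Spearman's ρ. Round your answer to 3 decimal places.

0.056

ρ = 1 − 6Σd² / [n(n²−1)] = 1 − 6×270 / (12×143)
  = 1 − 1620/1716 = 1 − 0.9441 ≈ 0.056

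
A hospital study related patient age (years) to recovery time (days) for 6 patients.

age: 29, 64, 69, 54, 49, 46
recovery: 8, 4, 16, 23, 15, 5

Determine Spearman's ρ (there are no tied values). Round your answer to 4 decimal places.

0.2571

Rank age: 1, 5, 6, 4, 3, 2
Rank recovery: 3, 1, 5, 6, 4, 2
d = rank(age) − rank(recovery): -2, 4, 1, -2, -1, 0; Σd² = 26
ρ = 1 − 6Σd² / [n(n²−1)] = 1 − 6×26 / (6×35) = 1 − 156/210 ≈ 0.2571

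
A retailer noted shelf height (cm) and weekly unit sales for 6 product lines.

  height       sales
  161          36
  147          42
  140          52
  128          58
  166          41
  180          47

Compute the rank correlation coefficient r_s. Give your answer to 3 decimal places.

Rank height: 4, 3, 2, 1, 5, 6
Rank sales: 1, 3, 5, 6, 2, 4
d = rank(height) − rank(sales): 3, 0, -3, -5, 3, 2; Σd² = 56
ρ = 1 − 6Σd² / [n(n²−1)] = 1 − 6×56 / (6×35) = 1 − 336/210 ≈ -0.600

-0.600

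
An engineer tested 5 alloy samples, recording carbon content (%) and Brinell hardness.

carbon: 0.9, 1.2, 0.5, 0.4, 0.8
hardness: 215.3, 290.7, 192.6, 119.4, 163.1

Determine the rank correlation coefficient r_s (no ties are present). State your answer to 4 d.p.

Rank carbon: 4, 5, 2, 1, 3
Rank hardness: 4, 5, 3, 1, 2
d = rank(carbon) − rank(hardness): 0, 0, -1, 0, 1; Σd² = 2
ρ = 1 − 6Σd² / [n(n²−1)] = 1 − 6×2 / (5×24) = 1 − 12/120 ≈ 0.9000

0.9000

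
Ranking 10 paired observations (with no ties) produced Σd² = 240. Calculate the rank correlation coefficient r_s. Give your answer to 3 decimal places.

-0.455

ρ = 1 − 6Σd² / [n(n²−1)] = 1 − 6×240 / (10×99)
  = 1 − 1440/990 = 1 − 1.4545 ≈ -0.455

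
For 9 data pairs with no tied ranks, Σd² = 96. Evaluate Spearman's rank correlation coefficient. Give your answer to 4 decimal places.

0.2000

ρ = 1 − 6Σd² / [n(n²−1)] = 1 − 6×96 / (9×80)
  = 1 − 576/720 = 1 − 0.80000 ≈ 0.2000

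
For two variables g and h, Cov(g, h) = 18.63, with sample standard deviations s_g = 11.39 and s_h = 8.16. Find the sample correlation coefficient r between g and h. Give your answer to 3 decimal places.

0.200

r = Cov(g,h) / (s_g · s_h) = 18.63 / (11.39 × 8.16)
  = 18.63 / 92.9424 ≈ 0.200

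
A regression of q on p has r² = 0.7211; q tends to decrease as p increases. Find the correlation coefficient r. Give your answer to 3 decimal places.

|r| = √0.7211 = 0.849
The association is negative, so r = −0.849.

-0.849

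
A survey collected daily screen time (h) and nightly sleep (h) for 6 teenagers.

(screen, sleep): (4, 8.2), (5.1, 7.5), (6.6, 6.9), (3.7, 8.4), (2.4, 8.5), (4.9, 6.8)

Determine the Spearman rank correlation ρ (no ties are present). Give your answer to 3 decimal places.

Rank screen: 3, 5, 6, 2, 1, 4
Rank sleep: 4, 3, 2, 5, 6, 1
d = rank(screen) − rank(sleep): -1, 2, 4, -3, -5, 3; Σd² = 64
ρ = 1 − 6Σd² / [n(n²−1)] = 1 − 6×64 / (6×35) = 1 − 384/210 ≈ -0.829

-0.829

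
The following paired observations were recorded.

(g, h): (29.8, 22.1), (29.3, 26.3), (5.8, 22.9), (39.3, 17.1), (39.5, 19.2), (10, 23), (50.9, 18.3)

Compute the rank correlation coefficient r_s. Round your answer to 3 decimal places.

-0.750

Rank g: 4, 3, 1, 5, 6, 2, 7
Rank h: 4, 7, 5, 1, 3, 6, 2
d = rank(g) − rank(h): 0, -4, -4, 4, 3, -4, 5; Σd² = 98
ρ = 1 − 6Σd² / [n(n²−1)] = 1 − 6×98 / (7×48) = 1 − 588/336 ≈ -0.750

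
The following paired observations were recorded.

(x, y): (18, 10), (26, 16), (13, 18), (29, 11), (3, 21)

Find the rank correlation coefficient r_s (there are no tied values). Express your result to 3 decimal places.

-0.700

Rank x: 3, 4, 2, 5, 1
Rank y: 1, 3, 4, 2, 5
d = rank(x) − rank(y): 2, 1, -2, 3, -4; Σd² = 34
ρ = 1 − 6Σd² / [n(n²−1)] = 1 − 6×34 / (5×24) = 1 − 204/120 ≈ -0.700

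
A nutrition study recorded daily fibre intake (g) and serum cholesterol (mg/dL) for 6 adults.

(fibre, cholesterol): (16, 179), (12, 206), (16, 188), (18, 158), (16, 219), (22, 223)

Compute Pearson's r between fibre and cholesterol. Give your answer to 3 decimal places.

n = 6, Σx = 100, Σy = 1173, Σx² = 1720, Σy² = 232475, Σxy = 19598
nΣxy − ΣxΣy = 117588 − 117300 = 288
nΣx² − (Σx)² = 10320 − 10000 = 320; nΣy² − (Σy)² = 1394850 − 1375929 = 18921
r = 288 / √(320 × 18921) = 288 / 2460.6341 ≈ 0.117

0.117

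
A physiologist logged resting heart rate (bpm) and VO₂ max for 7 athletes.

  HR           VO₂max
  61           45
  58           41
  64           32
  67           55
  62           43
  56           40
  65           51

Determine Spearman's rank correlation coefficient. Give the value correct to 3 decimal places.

0.607

Rank HR: 3, 2, 5, 7, 4, 1, 6
Rank VO₂max: 5, 3, 1, 7, 4, 2, 6
d = rank(HR) − rank(VO₂max): -2, -1, 4, 0, 0, -1, 0; Σd² = 22
ρ = 1 − 6Σd² / [n(n²−1)] = 1 − 6×22 / (7×48) = 1 − 132/336 ≈ 0.607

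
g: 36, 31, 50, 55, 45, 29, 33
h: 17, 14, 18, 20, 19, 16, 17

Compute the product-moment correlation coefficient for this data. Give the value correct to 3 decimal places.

0.859

n = 7, Σg = 279, Σh = 121, Σg² = 11737, Σh² = 2115, Σgh = 4926
nΣgh − ΣgΣh = 34482 − 33759 = 723
nΣg² − (Σg)² = 82159 − 77841 = 4318; nΣh² − (Σh)² = 14805 − 14641 = 164
r = 723 / √(4318 × 164) = 723 / 841.5177 ≈ 0.859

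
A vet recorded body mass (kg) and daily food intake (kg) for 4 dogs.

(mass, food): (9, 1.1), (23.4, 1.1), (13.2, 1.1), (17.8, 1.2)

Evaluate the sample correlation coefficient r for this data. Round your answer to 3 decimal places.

0.210

n = 4, Σx = 63.4, Σy = 4.5, Σx² = 1119.64, Σy² = 5.07, Σxy = 71.52
nΣxy − ΣxΣy = 286.08 − 285.3 = 0.78
nΣx² − (Σx)² = 4478.56 − 4019.56 = 459; nΣy² − (Σy)² = 20.28 − 20.25 = 0.03
r = 0.78 / √(459 × 0.03) = 0.78 / 3.7108 ≈ 0.210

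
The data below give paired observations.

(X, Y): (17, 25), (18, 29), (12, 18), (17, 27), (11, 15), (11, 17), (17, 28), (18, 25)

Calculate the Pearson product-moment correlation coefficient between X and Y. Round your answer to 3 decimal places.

0.959

n = 8, ΣX = 121, ΣY = 184, ΣX² = 1901, ΣY² = 4442, ΣXY = 2900
nΣXY − ΣXΣY = 23200 − 22264 = 936
nΣX² − (ΣX)² = 15208 − 14641 = 567; nΣY² − (ΣY)² = 35536 − 33856 = 1680
r = 936 / √(567 × 1680) = 936 / 975.9918 ≈ 0.959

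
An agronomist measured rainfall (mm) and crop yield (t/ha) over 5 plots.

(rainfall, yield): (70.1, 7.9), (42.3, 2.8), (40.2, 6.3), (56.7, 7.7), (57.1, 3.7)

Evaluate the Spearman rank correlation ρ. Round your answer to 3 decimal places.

Rank rainfall: 5, 2, 1, 3, 4
Rank yield: 5, 1, 3, 4, 2
d = rank(rainfall) − rank(yield): 0, 1, -2, -1, 2; Σd² = 10
ρ = 1 − 6Σd² / [n(n²−1)] = 1 − 6×10 / (5×24) = 1 − 60/120 ≈ 0.500

0.500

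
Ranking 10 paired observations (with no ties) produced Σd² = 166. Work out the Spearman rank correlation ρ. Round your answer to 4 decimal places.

ρ = 1 − 6Σd² / [n(n²−1)] = 1 − 6×166 / (10×99)
  = 1 − 996/990 = 1 − 1.00606 ≈ -0.0061

-0.0061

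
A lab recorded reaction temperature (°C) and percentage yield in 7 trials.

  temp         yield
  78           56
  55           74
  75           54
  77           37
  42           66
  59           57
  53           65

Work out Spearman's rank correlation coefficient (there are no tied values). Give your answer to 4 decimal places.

Rank temp: 7, 3, 5, 6, 1, 4, 2
Rank yield: 3, 7, 2, 1, 6, 4, 5
d = rank(temp) − rank(yield): 4, -4, 3, 5, -5, 0, -3; Σd² = 100
ρ = 1 − 6Σd² / [n(n²−1)] = 1 − 6×100 / (7×48) = 1 − 600/336 ≈ -0.7857

-0.7857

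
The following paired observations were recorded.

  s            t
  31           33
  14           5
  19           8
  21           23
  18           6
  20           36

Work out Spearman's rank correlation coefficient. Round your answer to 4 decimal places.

Rank s: 6, 1, 3, 5, 2, 4
Rank t: 5, 1, 3, 4, 2, 6
d = rank(s) − rank(t): 1, 0, 0, 1, 0, -2; Σd² = 6
ρ = 1 − 6Σd² / [n(n²−1)] = 1 − 6×6 / (6×35) = 1 − 36/210 ≈ 0.8286

0.8286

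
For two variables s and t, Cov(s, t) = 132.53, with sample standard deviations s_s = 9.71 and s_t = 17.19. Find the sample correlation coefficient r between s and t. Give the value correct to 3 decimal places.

r = Cov(s,t) / (s_s · s_t) = 132.53 / (9.71 × 17.19)
  = 132.53 / 166.9149 ≈ 0.794

0.794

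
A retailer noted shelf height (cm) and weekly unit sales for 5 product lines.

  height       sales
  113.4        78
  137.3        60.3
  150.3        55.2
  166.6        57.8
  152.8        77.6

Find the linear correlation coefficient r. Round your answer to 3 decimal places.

n = 5, Σx = 720.4, Σy = 328.9, Σx² = 105404.34, Σy² = 22129.73, Σxy = 46907.71
nΣxy − ΣxΣy = 234538.55 − 236939.56 = -2401.01
nΣx² − (Σx)² = 527021.7 − 518976.16 = 8045.54; nΣy² − (Σy)² = 110648.65 − 108175.21 = 2473.44
r = -2401.01 / √(8045.54 × 2473.44) = -2401.01 / 4460.9596 ≈ -0.538

-0.538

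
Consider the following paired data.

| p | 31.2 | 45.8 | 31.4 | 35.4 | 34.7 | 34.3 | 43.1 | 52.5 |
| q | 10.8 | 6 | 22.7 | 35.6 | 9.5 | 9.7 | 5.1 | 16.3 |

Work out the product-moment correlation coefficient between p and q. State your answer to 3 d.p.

n = 8, Σp = 308.4, Σq = 115.7, Σp² = 12304.64, Σq² = 2411.33, Σpq = 4322.7
nΣpq − ΣpΣq = 34581.6 − 35681.88 = -1100.28
nΣp² − (Σp)² = 98437.12 − 95110.56 = 3326.56; nΣq² − (Σq)² = 19290.64 − 13386.49 = 5904.15
r = -1100.28 / √(3326.56 × 5904.15) = -1100.28 / 4431.7614 ≈ -0.248

-0.248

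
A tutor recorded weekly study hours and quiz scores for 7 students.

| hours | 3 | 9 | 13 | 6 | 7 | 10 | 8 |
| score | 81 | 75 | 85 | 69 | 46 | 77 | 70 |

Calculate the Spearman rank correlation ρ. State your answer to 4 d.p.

Rank hours: 1, 5, 7, 2, 3, 6, 4
Rank score: 6, 4, 7, 2, 1, 5, 3
d = rank(hours) − rank(score): -5, 1, 0, 0, 2, 1, 1; Σd² = 32
ρ = 1 − 6Σd² / [n(n²−1)] = 1 − 6×32 / (7×48) = 1 − 192/336 ≈ 0.4286

0.4286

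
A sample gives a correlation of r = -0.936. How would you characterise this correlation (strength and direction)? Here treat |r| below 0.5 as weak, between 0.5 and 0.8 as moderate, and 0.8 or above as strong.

r = -0.936 < 0 so the relationship is negative.
|r| = 0.936, which falls in the strong range.

strong negative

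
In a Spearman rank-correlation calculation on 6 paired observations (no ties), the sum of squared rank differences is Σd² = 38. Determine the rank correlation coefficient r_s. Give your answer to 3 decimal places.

ρ = 1 − 6Σd² / [n(n²−1)] = 1 − 6×38 / (6×35)
  = 1 − 228/210 = 1 − 1.0857 ≈ -0.086

-0.086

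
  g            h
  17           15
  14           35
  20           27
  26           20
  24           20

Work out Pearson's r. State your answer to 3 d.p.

-0.513

n = 5, Σg = 101, Σh = 117, Σg² = 2137, Σh² = 2979, Σgh = 2285
nΣgh − ΣgΣh = 11425 − 11817 = -392
nΣg² − (Σg)² = 10685 − 10201 = 484; nΣh² − (Σh)² = 14895 − 13689 = 1206
r = -392 / √(484 × 1206) = -392 / 764.0052 ≈ -0.513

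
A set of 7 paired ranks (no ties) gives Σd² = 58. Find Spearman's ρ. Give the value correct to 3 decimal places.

ρ = 1 − 6Σd² / [n(n²−1)] = 1 − 6×58 / (7×48)
  = 1 − 348/336 = 1 − 1.0357 ≈ -0.036

-0.036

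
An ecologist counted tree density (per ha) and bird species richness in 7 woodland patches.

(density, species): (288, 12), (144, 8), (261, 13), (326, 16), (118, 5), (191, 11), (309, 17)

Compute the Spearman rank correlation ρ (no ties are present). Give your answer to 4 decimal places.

Rank density: 5, 2, 4, 7, 1, 3, 6
Rank species: 4, 2, 5, 6, 1, 3, 7
d = rank(density) − rank(species): 1, 0, -1, 1, 0, 0, -1; Σd² = 4
ρ = 1 − 6Σd² / [n(n²−1)] = 1 − 6×4 / (7×48) = 1 − 24/336 ≈ 0.9286

0.9286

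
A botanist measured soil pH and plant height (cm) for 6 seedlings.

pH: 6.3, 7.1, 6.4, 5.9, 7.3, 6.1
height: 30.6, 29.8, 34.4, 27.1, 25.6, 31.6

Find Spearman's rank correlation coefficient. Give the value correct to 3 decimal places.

Rank pH: 3, 5, 4, 1, 6, 2
Rank height: 4, 3, 6, 2, 1, 5
d = rank(pH) − rank(height): -1, 2, -2, -1, 5, -3; Σd² = 44
ρ = 1 − 6Σd² / [n(n²−1)] = 1 − 6×44 / (6×35) = 1 − 264/210 ≈ -0.257

-0.257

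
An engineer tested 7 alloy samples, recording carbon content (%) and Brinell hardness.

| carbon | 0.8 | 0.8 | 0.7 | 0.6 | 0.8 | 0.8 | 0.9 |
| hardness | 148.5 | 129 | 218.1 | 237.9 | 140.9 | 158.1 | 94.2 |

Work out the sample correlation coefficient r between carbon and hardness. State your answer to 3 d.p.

-0.966

n = 7, Σx = 5.4, Σy = 1126.7, Σx² = 4.22, Σy² = 196579.33, Σxy = 841.39
nΣxy − ΣxΣy = 5889.73 − 6084.18 = -194.45
nΣx² − (Σx)² = 29.54 − 29.16 = 0.38; nΣy² − (Σy)² = 1376055.31 − 1269452.89 = 106602.42
r = -194.45 / √(0.38 × 106602.42) = -194.45 / 201.2683 ≈ -0.966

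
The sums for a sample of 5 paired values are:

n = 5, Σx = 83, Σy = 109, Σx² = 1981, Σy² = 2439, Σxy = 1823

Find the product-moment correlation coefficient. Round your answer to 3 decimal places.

0.070

r = (nΣxy − ΣxΣy) / √[(nΣx² − (Σx)²)(nΣy² − (Σy)²)]
Numerator: 5×1823 − 83×109 = 68
Denominator: √[(9905 − 6889)(12195 − 11881)] = √[3016 × 314] = 973.1516
r = 68 / 973.1516 ≈ 0.070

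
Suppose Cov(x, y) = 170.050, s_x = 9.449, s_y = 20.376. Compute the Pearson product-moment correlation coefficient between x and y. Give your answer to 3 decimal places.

r = Cov(x,y) / (s_x · s_y) = 170.050 / (9.449 × 20.376)
  = 170.050 / 192.5328 ≈ 0.883

0.883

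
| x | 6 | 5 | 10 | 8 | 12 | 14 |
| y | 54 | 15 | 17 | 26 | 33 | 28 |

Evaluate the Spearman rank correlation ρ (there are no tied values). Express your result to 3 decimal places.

0.314

Rank x: 2, 1, 4, 3, 5, 6
Rank y: 6, 1, 2, 3, 5, 4
d = rank(x) − rank(y): -4, 0, 2, 0, 0, 2; Σd² = 24
ρ = 1 − 6Σd² / [n(n²−1)] = 1 − 6×24 / (6×35) = 1 − 144/210 ≈ 0.314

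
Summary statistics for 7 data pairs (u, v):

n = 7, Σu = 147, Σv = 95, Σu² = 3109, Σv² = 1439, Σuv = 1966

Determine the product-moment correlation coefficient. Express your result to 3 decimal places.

r = (nΣuv − ΣuΣv) / √[(nΣu² − (Σu)²)(nΣv² − (Σv)²)]
Numerator: 7×1966 − 147×95 = -203
Denominator: √[(21763 − 21609)(10073 − 9025)] = √[154 × 1048] = 401.7362
r = -203 / 401.7362 ≈ -0.505

-0.505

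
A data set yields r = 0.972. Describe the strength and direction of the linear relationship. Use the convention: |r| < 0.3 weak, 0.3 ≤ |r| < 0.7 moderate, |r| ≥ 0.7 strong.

r = 0.972 > 0 so the relationship is positive.
|r| = 0.972, which falls in the strong range.

strong positive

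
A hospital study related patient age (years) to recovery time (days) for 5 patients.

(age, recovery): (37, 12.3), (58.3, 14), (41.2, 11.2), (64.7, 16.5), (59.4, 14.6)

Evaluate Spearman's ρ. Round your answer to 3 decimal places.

Rank age: 1, 3, 2, 5, 4
Rank recovery: 2, 3, 1, 5, 4
d = rank(age) − rank(recovery): -1, 0, 1, 0, 0; Σd² = 2
ρ = 1 − 6Σd² / [n(n²−1)] = 1 − 6×2 / (5×24) = 1 − 12/120 ≈ 0.900

0.900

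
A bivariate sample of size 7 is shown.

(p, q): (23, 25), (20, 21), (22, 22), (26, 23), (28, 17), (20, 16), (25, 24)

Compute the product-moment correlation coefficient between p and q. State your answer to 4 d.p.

0.0887

n = 7, Σp = 164, Σq = 148, Σp² = 3898, Σq² = 3200, Σpq = 3473
nΣpq − ΣpΣq = 24311 − 24272 = 39
nΣp² − (Σp)² = 27286 − 26896 = 390; nΣq² − (Σq)² = 22400 − 21904 = 496
r = 39 / √(390 × 496) = 39 / 439.8181 ≈ 0.0887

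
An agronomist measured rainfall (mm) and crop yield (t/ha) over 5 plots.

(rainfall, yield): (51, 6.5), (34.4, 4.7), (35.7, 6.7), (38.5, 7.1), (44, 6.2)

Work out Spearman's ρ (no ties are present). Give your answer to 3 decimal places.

Rank rainfall: 5, 1, 2, 3, 4
Rank yield: 3, 1, 4, 5, 2
d = rank(rainfall) − rank(yield): 2, 0, -2, -2, 2; Σd² = 16
ρ = 1 − 6Σd² / [n(n²−1)] = 1 − 6×16 / (5×24) = 1 − 96/120 ≈ 0.200

0.200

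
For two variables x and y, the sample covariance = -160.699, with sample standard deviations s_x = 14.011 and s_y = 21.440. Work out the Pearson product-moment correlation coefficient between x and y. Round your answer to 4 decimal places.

r = Cov(x,y) / (s_x · s_y) = -160.699 / (14.011 × 21.440)
  = -160.699 / 300.3958 ≈ -0.5350

-0.5350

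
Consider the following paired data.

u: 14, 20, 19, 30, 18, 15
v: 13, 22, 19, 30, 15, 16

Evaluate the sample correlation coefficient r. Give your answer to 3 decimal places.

0.961

n = 6, Σu = 116, Σv = 115, Σu² = 2406, Σv² = 2395, Σuv = 2393
nΣuv − ΣuΣv = 14358 − 13340 = 1018
nΣu² − (Σu)² = 14436 − 13456 = 980; nΣv² − (Σv)² = 14370 − 13225 = 1145
r = 1018 / √(980 × 1145) = 1018 / 1059.2922 ≈ 0.961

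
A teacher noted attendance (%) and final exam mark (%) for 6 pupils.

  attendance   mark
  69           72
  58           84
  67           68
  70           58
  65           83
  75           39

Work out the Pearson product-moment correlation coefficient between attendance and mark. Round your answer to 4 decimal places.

n = 6, Σx = 404, Σy = 404, Σx² = 27364, Σy² = 28638, Σxy = 26776
nΣxy − ΣxΣy = 160656 − 163216 = -2560
nΣx² − (Σx)² = 164184 − 163216 = 968; nΣy² − (Σy)² = 171828 − 163216 = 8612
r = -2560 / √(968 × 8612) = -2560 / 2887.2852 ≈ -0.8866

-0.8866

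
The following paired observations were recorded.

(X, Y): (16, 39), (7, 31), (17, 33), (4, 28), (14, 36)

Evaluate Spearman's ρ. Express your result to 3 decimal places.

0.700

Rank X: 4, 2, 5, 1, 3
Rank Y: 5, 2, 3, 1, 4
d = rank(X) − rank(Y): -1, 0, 2, 0, -1; Σd² = 6
ρ = 1 − 6Σd² / [n(n²−1)] = 1 − 6×6 / (5×24) = 1 − 36/120 ≈ 0.700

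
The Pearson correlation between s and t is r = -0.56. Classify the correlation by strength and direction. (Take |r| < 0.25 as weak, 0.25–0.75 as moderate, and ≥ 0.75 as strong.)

moderate negative

r = -0.56 < 0 so the relationship is negative.
|r| = 0.56, which falls in the moderate range.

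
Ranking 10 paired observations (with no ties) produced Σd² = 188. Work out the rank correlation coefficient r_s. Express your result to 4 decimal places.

-0.1394

ρ = 1 − 6Σd² / [n(n²−1)] = 1 − 6×188 / (10×99)
  = 1 − 1128/990 = 1 − 1.13939 ≈ -0.1394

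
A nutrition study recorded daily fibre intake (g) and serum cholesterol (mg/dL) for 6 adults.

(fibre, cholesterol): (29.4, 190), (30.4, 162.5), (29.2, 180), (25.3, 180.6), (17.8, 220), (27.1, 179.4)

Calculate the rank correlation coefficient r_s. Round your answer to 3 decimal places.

Rank fibre: 5, 6, 4, 2, 1, 3
Rank cholesterol: 5, 1, 3, 4, 6, 2
d = rank(fibre) − rank(cholesterol): 0, 5, 1, -2, -5, 1; Σd² = 56
ρ = 1 − 6Σd² / [n(n²−1)] = 1 − 6×56 / (6×35) = 1 − 336/210 ≈ -0.600

-0.600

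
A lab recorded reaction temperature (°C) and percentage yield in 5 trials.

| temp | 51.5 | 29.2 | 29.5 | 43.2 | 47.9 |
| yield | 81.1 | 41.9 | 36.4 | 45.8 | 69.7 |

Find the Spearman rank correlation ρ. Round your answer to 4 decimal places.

0.9000

Rank temp: 5, 1, 2, 3, 4
Rank yield: 5, 2, 1, 3, 4
d = rank(temp) − rank(yield): 0, -1, 1, 0, 0; Σd² = 2
ρ = 1 − 6Σd² / [n(n²−1)] = 1 − 6×2 / (5×24) = 1 − 12/120 ≈ 0.9000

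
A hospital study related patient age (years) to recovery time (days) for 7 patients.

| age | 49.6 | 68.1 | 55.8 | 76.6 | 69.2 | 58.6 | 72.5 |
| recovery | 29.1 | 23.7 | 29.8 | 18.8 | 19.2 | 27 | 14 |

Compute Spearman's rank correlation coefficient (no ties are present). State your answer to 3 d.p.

Rank age: 1, 4, 2, 7, 5, 3, 6
Rank recovery: 6, 4, 7, 2, 3, 5, 1
d = rank(age) − rank(recovery): -5, 0, -5, 5, 2, -2, 5; Σd² = 108
ρ = 1 − 6Σd² / [n(n²−1)] = 1 − 6×108 / (7×48) = 1 − 648/336 ≈ -0.929

-0.929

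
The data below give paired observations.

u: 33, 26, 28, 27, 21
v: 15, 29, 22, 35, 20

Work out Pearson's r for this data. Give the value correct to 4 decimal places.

-0.2738

n = 5, Σu = 135, Σv = 121, Σu² = 3719, Σv² = 3175, Σuv = 3230
nΣuv − ΣuΣv = 16150 − 16335 = -185
nΣu² − (Σu)² = 18595 − 18225 = 370; nΣv² − (Σv)² = 15875 − 14641 = 1234
r = -185 / √(370 × 1234) = -185 / 675.7070 ≈ -0.2738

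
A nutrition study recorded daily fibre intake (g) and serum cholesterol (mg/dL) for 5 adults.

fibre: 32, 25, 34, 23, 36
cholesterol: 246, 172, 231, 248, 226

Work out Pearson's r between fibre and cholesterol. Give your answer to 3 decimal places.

n = 5, Σx = 150, Σy = 1123, Σx² = 4630, Σy² = 256041, Σxy = 33866
nΣxy − ΣxΣy = 169330 − 168450 = 880
nΣx² − (Σx)² = 23150 − 22500 = 650; nΣy² − (Σy)² = 1280205 − 1261129 = 19076
r = 880 / √(650 × 19076) = 880 / 3521.2782 ≈ 0.250

0.250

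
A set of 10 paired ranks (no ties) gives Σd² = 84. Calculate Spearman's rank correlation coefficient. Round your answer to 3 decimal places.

ρ = 1 − 6Σd² / [n(n²−1)] = 1 − 6×84 / (10×99)
  = 1 − 504/990 = 1 − 0.5091 ≈ 0.491

0.491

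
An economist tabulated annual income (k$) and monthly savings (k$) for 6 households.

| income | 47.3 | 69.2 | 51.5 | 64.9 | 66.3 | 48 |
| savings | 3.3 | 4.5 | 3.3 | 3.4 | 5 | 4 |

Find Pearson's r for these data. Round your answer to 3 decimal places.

n = 6, Σx = 347.2, Σy = 23.5, Σx² = 20589.88, Σy² = 94.59, Σxy = 1381.6
nΣxy − ΣxΣy = 8289.6 − 8159.2 = 130.4
nΣx² − (Σx)² = 123539.28 − 120547.84 = 2991.44; nΣy² − (Σy)² = 567.54 − 552.25 = 15.29
r = 130.4 / √(2991.44 × 15.29) = 130.4 / 213.8671 ≈ 0.610

0.610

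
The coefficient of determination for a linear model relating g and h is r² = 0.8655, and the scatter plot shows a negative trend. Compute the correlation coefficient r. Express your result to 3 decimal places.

|r| = √0.8655 = 0.930
The association is negative, so r = −0.930.

-0.930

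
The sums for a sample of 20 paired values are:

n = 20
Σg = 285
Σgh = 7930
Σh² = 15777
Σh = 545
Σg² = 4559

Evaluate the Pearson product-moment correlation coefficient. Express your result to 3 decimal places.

r = (nΣgh − ΣgΣh) / √[(nΣg² − (Σg)²)(nΣh² − (Σh)²)]
Numerator: 20×7930 − 285×545 = 3275
Denominator: √[(91180 − 81225)(315540 − 297025)] = √[9955 × 18515] = 13576.3333
r = 3275 / 13576.3333 ≈ 0.241

0.241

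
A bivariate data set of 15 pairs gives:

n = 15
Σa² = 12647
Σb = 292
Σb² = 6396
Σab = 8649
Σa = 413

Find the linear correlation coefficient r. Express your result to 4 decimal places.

0.6394

r = (nΣab − ΣaΣb) / √[(nΣa² − (Σa)²)(nΣb² − (Σb)²)]
Numerator: 15×8649 − 413×292 = 9139
Denominator: √[(189705 − 170569)(95940 − 85264)] = √[19136 × 10676] = 14293.2129
r = 9139 / 14293.2129 ≈ 0.6394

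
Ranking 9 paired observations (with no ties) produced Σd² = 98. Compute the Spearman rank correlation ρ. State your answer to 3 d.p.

0.183

ρ = 1 − 6Σd² / [n(n²−1)] = 1 − 6×98 / (9×80)
  = 1 − 588/720 = 1 − 0.8167 ≈ 0.183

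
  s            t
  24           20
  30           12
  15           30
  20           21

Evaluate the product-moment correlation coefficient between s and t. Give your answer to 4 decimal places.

-0.9755

n = 4, Σs = 89, Σt = 83, Σs² = 2101, Σt² = 1885, Σst = 1710
nΣst − ΣsΣt = 6840 − 7387 = -547
nΣs² − (Σs)² = 8404 − 7921 = 483; nΣt² − (Σt)² = 7540 − 6889 = 651
r = -547 / √(483 × 651) = -547 / 560.7433 ≈ -0.9755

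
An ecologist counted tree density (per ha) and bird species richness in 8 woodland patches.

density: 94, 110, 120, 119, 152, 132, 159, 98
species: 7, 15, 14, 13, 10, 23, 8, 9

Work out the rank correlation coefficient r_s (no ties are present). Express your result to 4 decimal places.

0.1905

Rank density: 1, 3, 5, 4, 7, 6, 8, 2
Rank species: 1, 7, 6, 5, 4, 8, 2, 3
d = rank(density) − rank(species): 0, -4, -1, -1, 3, -2, 6, -1; Σd² = 68
ρ = 1 − 6Σd² / [n(n²−1)] = 1 − 6×68 / (8×63) = 1 − 408/504 ≈ 0.1905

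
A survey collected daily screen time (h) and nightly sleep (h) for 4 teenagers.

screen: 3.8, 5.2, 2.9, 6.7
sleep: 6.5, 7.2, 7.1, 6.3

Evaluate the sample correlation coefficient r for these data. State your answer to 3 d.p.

n = 4, Σx = 18.6, Σy = 27.1, Σx² = 94.78, Σy² = 184.19, Σxy = 124.94
nΣxy − ΣxΣy = 499.76 − 504.06 = -4.3
nΣx² − (Σx)² = 379.12 − 345.96 = 33.16; nΣy² − (Σy)² = 736.76 − 734.41 = 2.35
r = -4.3 / √(33.16 × 2.35) = -4.3 / 8.8276 ≈ -0.487

-0.487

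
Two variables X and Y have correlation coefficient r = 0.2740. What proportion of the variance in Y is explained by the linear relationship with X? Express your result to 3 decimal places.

0.075

r² = (0.2740)² = 0.075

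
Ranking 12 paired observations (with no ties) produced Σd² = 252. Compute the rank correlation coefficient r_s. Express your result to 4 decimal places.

ρ = 1 − 6Σd² / [n(n²−1)] = 1 − 6×252 / (12×143)
  = 1 − 1512/1716 = 1 − 0.88112 ≈ 0.1189

0.1189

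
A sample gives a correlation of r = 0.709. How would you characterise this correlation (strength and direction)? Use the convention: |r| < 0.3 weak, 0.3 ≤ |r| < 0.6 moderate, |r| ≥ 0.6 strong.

strong positive

r = 0.709 > 0 so the relationship is positive.
|r| = 0.709, which falls in the strong range.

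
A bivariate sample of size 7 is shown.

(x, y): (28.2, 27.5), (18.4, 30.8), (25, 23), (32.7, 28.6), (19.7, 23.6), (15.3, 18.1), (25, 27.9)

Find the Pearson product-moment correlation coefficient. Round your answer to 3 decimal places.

0.503

n = 7, Σx = 164.3, Σy = 179.5, Σx² = 4075.27, Σy² = 4714.83, Σxy = 4291.79
nΣxy − ΣxΣy = 30042.53 − 29491.85 = 550.68
nΣx² − (Σx)² = 28526.89 − 26994.49 = 1532.4; nΣy² − (Σy)² = 33003.81 − 32220.25 = 783.56
r = 550.68 / √(1532.4 × 783.56) = 550.68 / 1095.7771 ≈ 0.503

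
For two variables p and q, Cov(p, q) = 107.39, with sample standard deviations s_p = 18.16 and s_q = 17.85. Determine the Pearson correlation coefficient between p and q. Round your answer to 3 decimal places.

r = Cov(p,q) / (s_p · s_q) = 107.39 / (18.16 × 17.85)
  = 107.39 / 324.1560 ≈ 0.331

0.331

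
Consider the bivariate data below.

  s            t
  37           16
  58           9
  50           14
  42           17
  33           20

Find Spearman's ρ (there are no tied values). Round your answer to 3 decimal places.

-0.900

Rank s: 2, 5, 4, 3, 1
Rank t: 3, 1, 2, 4, 5
d = rank(s) − rank(t): -1, 4, 2, -1, -4; Σd² = 38
ρ = 1 − 6Σd² / [n(n²−1)] = 1 − 6×38 / (5×24) = 1 − 228/120 ≈ -0.900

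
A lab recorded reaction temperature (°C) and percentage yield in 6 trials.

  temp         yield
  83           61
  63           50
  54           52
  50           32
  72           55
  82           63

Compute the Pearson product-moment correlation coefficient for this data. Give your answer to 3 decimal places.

n = 6, Σx = 404, Σy = 313, Σx² = 28182, Σy² = 16943, Σxy = 21747
nΣxy − ΣxΣy = 130482 − 126452 = 4030
nΣx² − (Σx)² = 169092 − 163216 = 5876; nΣy² − (Σy)² = 101658 − 97969 = 3689
r = 4030 / √(5876 × 3689) = 4030 / 4655.8097 ≈ 0.866

0.866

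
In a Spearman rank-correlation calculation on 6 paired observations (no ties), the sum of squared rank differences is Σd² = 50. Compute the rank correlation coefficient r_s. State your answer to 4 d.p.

ρ = 1 − 6Σd² / [n(n²−1)] = 1 − 6×50 / (6×35)
  = 1 − 300/210 = 1 − 1.42857 ≈ -0.4286

-0.4286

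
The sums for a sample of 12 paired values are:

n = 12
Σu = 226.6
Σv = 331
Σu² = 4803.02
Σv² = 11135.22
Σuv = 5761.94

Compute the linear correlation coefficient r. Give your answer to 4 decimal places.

-0.4765

r = (nΣuv − ΣuΣv) / √[(nΣu² − (Σu)²)(nΣv² − (Σv)²)]
Numerator: 12×5761.94 − 226.6×331 = -5861.32
Denominator: √[(57636.24 − 51347.56)(133622.64 − 109561)] = √[6288.68 × 24061.64] = 12301.0550
r = -5861.32 / 12301.0550 ≈ -0.4765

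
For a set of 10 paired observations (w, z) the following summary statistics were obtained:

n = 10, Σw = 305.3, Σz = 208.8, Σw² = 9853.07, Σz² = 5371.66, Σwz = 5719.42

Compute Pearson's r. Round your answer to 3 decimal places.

-0.893

r = (nΣwz − ΣwΣz) / √[(nΣw² − (Σw)²)(nΣz² − (Σz)²)]
Numerator: 10×5719.42 − 305.3×208.8 = -6552.44
Denominator: √[(98530.7 − 93208.09)(53716.6 − 43597.44)] = √[5322.61 × 10119.16] = 7338.9606
r = -6552.44 / 7338.9606 ≈ -0.893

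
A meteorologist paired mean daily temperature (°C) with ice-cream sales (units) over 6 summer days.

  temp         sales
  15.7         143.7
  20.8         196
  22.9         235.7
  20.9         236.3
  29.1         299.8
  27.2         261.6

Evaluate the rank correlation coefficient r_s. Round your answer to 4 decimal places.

Rank temp: 1, 2, 4, 3, 6, 5
Rank sales: 1, 2, 3, 4, 6, 5
d = rank(temp) − rank(sales): 0, 0, 1, -1, 0, 0; Σd² = 2
ρ = 1 − 6Σd² / [n(n²−1)] = 1 − 6×2 / (6×35) = 1 − 12/210 ≈ 0.9429

0.9429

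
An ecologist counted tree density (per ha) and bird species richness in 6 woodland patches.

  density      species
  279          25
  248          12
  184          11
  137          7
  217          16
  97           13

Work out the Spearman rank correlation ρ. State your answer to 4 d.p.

Rank density: 6, 5, 3, 2, 4, 1
Rank species: 6, 3, 2, 1, 5, 4
d = rank(density) − rank(species): 0, 2, 1, 1, -1, -3; Σd² = 16
ρ = 1 − 6Σd² / [n(n²−1)] = 1 − 6×16 / (6×35) = 1 − 96/210 ≈ 0.5429

0.5429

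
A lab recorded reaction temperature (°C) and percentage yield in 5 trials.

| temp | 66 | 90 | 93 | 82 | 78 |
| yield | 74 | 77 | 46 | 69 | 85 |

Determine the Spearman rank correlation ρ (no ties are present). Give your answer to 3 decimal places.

Rank temp: 1, 4, 5, 3, 2
Rank yield: 3, 4, 1, 2, 5
d = rank(temp) − rank(yield): -2, 0, 4, 1, -3; Σd² = 30
ρ = 1 − 6Σd² / [n(n²−1)] = 1 − 6×30 / (5×24) = 1 − 180/120 ≈ -0.500

-0.500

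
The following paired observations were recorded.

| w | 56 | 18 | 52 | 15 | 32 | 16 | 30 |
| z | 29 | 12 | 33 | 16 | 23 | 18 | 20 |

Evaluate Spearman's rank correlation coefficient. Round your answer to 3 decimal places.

Rank w: 7, 3, 6, 1, 5, 2, 4
Rank z: 6, 1, 7, 2, 5, 3, 4
d = rank(w) − rank(z): 1, 2, -1, -1, 0, -1, 0; Σd² = 8
ρ = 1 − 6Σd² / [n(n²−1)] = 1 − 6×8 / (7×48) = 1 − 48/336 ≈ 0.857

0.857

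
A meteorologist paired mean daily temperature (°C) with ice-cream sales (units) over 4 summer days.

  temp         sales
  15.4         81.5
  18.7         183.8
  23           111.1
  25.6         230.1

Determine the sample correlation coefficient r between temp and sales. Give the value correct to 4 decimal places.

n = 4, Σx = 82.7, Σy = 606.5, Σx² = 1771.21, Σy² = 105713.91, Σxy = 13138.02
nΣxy − ΣxΣy = 52552.08 − 50157.55 = 2394.53
nΣx² − (Σx)² = 7084.84 − 6839.29 = 245.55; nΣy² − (Σy)² = 422855.64 − 367842.25 = 55013.39
r = 2394.53 / √(245.55 × 55013.39) = 2394.53 / 3675.3963 ≈ 0.6515

0.6515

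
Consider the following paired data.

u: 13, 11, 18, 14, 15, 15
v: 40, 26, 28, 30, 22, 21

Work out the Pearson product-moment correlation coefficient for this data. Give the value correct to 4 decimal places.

-0.2320

n = 6, Σu = 86, Σv = 167, Σu² = 1260, Σv² = 4885, Σuv = 2375
nΣuv − ΣuΣv = 14250 − 14362 = -112
nΣu² − (Σu)² = 7560 − 7396 = 164; nΣv² − (Σv)² = 29310 − 27889 = 1421
r = -112 / √(164 × 1421) = -112 / 482.7463 ≈ -0.2320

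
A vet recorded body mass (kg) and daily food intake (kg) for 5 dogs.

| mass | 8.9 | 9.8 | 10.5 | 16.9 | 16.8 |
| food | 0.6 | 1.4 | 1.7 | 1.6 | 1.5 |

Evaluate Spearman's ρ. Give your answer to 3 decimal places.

Rank mass: 1, 2, 3, 5, 4
Rank food: 1, 2, 5, 4, 3
d = rank(mass) − rank(food): 0, 0, -2, 1, 1; Σd² = 6
ρ = 1 − 6Σd² / [n(n²−1)] = 1 − 6×6 / (5×24) = 1 − 36/120 ≈ 0.700

0.700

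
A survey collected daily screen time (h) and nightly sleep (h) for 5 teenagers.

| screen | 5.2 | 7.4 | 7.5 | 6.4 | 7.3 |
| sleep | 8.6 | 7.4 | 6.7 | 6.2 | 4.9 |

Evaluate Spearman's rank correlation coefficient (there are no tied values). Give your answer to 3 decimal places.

Rank screen: 1, 4, 5, 2, 3
Rank sleep: 5, 4, 3, 2, 1
d = rank(screen) − rank(sleep): -4, 0, 2, 0, 2; Σd² = 24
ρ = 1 − 6Σd² / [n(n²−1)] = 1 − 6×24 / (5×24) = 1 − 144/120 ≈ -0.200

-0.200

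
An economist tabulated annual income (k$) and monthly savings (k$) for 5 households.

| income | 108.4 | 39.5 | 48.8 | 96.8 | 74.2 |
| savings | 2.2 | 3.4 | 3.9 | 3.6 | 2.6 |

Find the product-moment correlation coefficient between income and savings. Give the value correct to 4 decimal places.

-0.5915

n = 5, Σx = 367.7, Σy = 15.7, Σx² = 30568.13, Σy² = 51.33, Σxy = 1104.5
nΣxy − ΣxΣy = 5522.5 − 5772.89 = -250.39
nΣx² − (Σx)² = 152840.65 − 135203.29 = 17637.36; nΣy² − (Σy)² = 256.65 − 246.49 = 10.16
r = -250.39 / √(17637.36 × 10.16) = -250.39 / 423.3150 ≈ -0.5915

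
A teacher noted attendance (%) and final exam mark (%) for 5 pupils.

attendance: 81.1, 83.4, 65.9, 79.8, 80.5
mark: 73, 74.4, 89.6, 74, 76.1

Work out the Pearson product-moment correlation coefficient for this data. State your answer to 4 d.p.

-0.9706

n = 5, Σx = 390.7, Σy = 387.1, Σx² = 30723.87, Σy² = 30159.73, Σxy = 30061.15
nΣxy − ΣxΣy = 150305.75 − 151239.97 = -934.22
nΣx² − (Σx)² = 153619.35 − 152646.49 = 972.86; nΣy² − (Σy)² = 150798.65 − 149846.41 = 952.24
r = -934.22 / √(972.86 × 952.24) = -934.22 / 962.4948 ≈ -0.9706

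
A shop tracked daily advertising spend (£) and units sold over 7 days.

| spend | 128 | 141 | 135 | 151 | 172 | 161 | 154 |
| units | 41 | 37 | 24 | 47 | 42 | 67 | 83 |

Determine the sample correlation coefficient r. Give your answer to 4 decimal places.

0.4582

n = 7, Σx = 1042, Σy = 341, Σx² = 156512, Σy² = 18977, Σxy = 51595
nΣxy − ΣxΣy = 361165 − 355322 = 5843
nΣx² − (Σx)² = 1095584 − 1085764 = 9820; nΣy² − (Σy)² = 132839 − 116281 = 16558
r = 5843 / √(9820 × 16558) = 5843 / 12751.4533 ≈ 0.4582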